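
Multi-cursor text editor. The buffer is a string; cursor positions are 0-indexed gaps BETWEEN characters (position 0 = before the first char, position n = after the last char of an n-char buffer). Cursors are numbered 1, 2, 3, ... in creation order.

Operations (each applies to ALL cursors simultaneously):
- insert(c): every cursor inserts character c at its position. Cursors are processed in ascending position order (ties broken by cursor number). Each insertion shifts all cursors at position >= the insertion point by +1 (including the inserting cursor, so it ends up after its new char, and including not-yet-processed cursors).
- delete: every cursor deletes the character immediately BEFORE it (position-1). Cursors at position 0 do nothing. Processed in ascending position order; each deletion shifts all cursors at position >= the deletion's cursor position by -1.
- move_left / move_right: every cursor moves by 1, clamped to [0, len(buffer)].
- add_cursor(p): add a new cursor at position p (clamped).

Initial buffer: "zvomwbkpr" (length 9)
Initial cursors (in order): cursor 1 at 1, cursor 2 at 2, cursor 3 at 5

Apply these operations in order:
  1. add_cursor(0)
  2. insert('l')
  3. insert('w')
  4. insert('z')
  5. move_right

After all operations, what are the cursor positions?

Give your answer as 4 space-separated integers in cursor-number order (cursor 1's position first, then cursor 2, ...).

Answer: 8 12 18 4

Derivation:
After op 1 (add_cursor(0)): buffer="zvomwbkpr" (len 9), cursors c4@0 c1@1 c2@2 c3@5, authorship .........
After op 2 (insert('l')): buffer="lzlvlomwlbkpr" (len 13), cursors c4@1 c1@3 c2@5 c3@9, authorship 4.1.2...3....
After op 3 (insert('w')): buffer="lwzlwvlwomwlwbkpr" (len 17), cursors c4@2 c1@5 c2@8 c3@13, authorship 44.11.22...33....
After op 4 (insert('z')): buffer="lwzzlwzvlwzomwlwzbkpr" (len 21), cursors c4@3 c1@7 c2@11 c3@17, authorship 444.111.222...333....
After op 5 (move_right): buffer="lwzzlwzvlwzomwlwzbkpr" (len 21), cursors c4@4 c1@8 c2@12 c3@18, authorship 444.111.222...333....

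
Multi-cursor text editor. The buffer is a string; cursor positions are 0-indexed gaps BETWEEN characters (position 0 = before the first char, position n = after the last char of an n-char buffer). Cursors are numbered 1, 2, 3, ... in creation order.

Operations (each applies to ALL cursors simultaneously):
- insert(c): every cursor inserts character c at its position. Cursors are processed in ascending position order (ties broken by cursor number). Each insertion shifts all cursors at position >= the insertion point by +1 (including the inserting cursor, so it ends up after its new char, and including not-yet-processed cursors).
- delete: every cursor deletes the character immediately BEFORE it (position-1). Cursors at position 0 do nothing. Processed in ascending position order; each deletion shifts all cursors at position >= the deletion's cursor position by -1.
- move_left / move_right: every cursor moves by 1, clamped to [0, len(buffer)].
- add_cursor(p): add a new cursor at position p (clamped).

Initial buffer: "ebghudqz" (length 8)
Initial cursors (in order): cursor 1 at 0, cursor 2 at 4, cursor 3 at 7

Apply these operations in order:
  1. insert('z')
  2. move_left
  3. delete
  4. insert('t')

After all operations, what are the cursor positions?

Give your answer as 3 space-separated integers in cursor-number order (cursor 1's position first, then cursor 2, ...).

After op 1 (insert('z')): buffer="zebghzudqzz" (len 11), cursors c1@1 c2@6 c3@10, authorship 1....2...3.
After op 2 (move_left): buffer="zebghzudqzz" (len 11), cursors c1@0 c2@5 c3@9, authorship 1....2...3.
After op 3 (delete): buffer="zebgzudzz" (len 9), cursors c1@0 c2@4 c3@7, authorship 1...2..3.
After op 4 (insert('t')): buffer="tzebgtzudtzz" (len 12), cursors c1@1 c2@6 c3@10, authorship 11...22..33.

Answer: 1 6 10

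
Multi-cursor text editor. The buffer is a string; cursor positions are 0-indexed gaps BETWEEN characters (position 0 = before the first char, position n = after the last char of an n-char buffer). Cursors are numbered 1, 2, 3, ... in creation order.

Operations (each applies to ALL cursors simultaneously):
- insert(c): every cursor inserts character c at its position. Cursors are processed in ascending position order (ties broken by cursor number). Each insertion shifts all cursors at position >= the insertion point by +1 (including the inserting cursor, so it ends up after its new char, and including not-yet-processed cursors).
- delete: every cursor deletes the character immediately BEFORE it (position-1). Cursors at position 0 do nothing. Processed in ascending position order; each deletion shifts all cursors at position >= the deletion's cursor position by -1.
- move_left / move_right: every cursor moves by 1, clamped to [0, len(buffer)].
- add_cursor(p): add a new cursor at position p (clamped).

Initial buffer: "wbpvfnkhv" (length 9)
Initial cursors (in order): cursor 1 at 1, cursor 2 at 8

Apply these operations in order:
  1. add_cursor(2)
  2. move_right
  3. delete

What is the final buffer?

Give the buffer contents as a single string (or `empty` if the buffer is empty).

Answer: wvfnkh

Derivation:
After op 1 (add_cursor(2)): buffer="wbpvfnkhv" (len 9), cursors c1@1 c3@2 c2@8, authorship .........
After op 2 (move_right): buffer="wbpvfnkhv" (len 9), cursors c1@2 c3@3 c2@9, authorship .........
After op 3 (delete): buffer="wvfnkh" (len 6), cursors c1@1 c3@1 c2@6, authorship ......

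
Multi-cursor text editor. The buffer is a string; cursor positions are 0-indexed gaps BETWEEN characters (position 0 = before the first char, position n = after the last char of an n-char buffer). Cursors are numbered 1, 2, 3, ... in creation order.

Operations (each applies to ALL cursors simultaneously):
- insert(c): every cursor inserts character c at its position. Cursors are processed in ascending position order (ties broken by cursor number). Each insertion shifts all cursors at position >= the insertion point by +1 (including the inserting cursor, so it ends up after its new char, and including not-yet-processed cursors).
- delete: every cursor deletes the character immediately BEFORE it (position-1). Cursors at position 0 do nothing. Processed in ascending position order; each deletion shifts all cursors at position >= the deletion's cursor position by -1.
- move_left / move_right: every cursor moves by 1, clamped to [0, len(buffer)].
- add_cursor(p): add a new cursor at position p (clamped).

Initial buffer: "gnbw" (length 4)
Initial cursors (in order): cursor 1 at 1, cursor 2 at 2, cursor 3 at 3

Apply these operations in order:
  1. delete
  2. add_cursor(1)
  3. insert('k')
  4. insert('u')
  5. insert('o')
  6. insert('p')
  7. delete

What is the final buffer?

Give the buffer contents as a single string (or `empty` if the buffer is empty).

After op 1 (delete): buffer="w" (len 1), cursors c1@0 c2@0 c3@0, authorship .
After op 2 (add_cursor(1)): buffer="w" (len 1), cursors c1@0 c2@0 c3@0 c4@1, authorship .
After op 3 (insert('k')): buffer="kkkwk" (len 5), cursors c1@3 c2@3 c3@3 c4@5, authorship 123.4
After op 4 (insert('u')): buffer="kkkuuuwku" (len 9), cursors c1@6 c2@6 c3@6 c4@9, authorship 123123.44
After op 5 (insert('o')): buffer="kkkuuuooowkuo" (len 13), cursors c1@9 c2@9 c3@9 c4@13, authorship 123123123.444
After op 6 (insert('p')): buffer="kkkuuuooopppwkuop" (len 17), cursors c1@12 c2@12 c3@12 c4@17, authorship 123123123123.4444
After op 7 (delete): buffer="kkkuuuooowkuo" (len 13), cursors c1@9 c2@9 c3@9 c4@13, authorship 123123123.444

Answer: kkkuuuooowkuo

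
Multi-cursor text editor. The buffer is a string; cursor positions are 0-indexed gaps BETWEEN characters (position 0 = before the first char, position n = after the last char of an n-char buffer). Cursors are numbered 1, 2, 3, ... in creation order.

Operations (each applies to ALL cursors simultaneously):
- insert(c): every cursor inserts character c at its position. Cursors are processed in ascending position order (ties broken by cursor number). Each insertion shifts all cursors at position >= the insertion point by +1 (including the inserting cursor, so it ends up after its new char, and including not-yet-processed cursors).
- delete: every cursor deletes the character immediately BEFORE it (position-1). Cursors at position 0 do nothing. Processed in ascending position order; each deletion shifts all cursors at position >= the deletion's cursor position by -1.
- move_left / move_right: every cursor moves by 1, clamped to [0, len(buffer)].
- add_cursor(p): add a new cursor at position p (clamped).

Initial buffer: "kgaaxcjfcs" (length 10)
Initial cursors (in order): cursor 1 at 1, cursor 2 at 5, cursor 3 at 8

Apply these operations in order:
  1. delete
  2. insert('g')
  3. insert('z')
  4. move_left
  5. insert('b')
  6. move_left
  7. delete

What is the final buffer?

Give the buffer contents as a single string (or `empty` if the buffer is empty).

After op 1 (delete): buffer="gaacjcs" (len 7), cursors c1@0 c2@3 c3@5, authorship .......
After op 2 (insert('g')): buffer="ggaagcjgcs" (len 10), cursors c1@1 c2@5 c3@8, authorship 1...2..3..
After op 3 (insert('z')): buffer="gzgaagzcjgzcs" (len 13), cursors c1@2 c2@7 c3@11, authorship 11...22..33..
After op 4 (move_left): buffer="gzgaagzcjgzcs" (len 13), cursors c1@1 c2@6 c3@10, authorship 11...22..33..
After op 5 (insert('b')): buffer="gbzgaagbzcjgbzcs" (len 16), cursors c1@2 c2@8 c3@13, authorship 111...222..333..
After op 6 (move_left): buffer="gbzgaagbzcjgbzcs" (len 16), cursors c1@1 c2@7 c3@12, authorship 111...222..333..
After op 7 (delete): buffer="bzgaabzcjbzcs" (len 13), cursors c1@0 c2@5 c3@9, authorship 11...22..33..

Answer: bzgaabzcjbzcs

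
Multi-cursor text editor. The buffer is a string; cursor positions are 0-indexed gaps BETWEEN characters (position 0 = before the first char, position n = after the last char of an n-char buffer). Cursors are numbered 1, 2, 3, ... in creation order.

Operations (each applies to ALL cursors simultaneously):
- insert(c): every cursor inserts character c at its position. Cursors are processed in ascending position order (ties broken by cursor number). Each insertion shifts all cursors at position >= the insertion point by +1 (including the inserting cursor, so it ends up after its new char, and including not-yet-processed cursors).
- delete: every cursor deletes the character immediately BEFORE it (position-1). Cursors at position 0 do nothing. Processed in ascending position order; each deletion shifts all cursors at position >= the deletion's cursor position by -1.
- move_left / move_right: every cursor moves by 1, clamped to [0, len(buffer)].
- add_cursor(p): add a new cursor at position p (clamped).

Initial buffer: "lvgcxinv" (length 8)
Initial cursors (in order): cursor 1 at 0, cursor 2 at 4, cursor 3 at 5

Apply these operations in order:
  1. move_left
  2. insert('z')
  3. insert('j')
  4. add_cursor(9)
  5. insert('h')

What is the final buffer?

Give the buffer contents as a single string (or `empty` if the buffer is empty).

Answer: zjhlvgzjhczhjhxinv

Derivation:
After op 1 (move_left): buffer="lvgcxinv" (len 8), cursors c1@0 c2@3 c3@4, authorship ........
After op 2 (insert('z')): buffer="zlvgzczxinv" (len 11), cursors c1@1 c2@5 c3@7, authorship 1...2.3....
After op 3 (insert('j')): buffer="zjlvgzjczjxinv" (len 14), cursors c1@2 c2@7 c3@10, authorship 11...22.33....
After op 4 (add_cursor(9)): buffer="zjlvgzjczjxinv" (len 14), cursors c1@2 c2@7 c4@9 c3@10, authorship 11...22.33....
After op 5 (insert('h')): buffer="zjhlvgzjhczhjhxinv" (len 18), cursors c1@3 c2@9 c4@12 c3@14, authorship 111...222.3433....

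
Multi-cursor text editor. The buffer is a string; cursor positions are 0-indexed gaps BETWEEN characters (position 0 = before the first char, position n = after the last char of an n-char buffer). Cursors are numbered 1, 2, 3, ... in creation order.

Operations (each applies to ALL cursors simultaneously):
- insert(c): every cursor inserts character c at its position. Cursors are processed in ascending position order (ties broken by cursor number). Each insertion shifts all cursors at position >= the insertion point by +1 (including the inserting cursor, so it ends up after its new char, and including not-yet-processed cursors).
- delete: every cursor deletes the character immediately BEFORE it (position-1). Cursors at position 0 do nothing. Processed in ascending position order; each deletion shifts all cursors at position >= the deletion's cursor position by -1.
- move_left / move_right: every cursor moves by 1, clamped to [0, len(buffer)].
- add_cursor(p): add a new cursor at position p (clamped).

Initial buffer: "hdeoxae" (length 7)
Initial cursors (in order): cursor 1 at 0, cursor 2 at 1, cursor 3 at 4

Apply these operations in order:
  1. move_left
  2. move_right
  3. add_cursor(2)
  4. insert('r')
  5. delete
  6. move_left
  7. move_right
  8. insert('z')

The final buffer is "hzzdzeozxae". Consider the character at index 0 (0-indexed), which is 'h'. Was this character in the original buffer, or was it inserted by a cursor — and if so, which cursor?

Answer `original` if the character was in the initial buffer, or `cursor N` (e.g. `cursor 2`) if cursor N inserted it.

Answer: original

Derivation:
After op 1 (move_left): buffer="hdeoxae" (len 7), cursors c1@0 c2@0 c3@3, authorship .......
After op 2 (move_right): buffer="hdeoxae" (len 7), cursors c1@1 c2@1 c3@4, authorship .......
After op 3 (add_cursor(2)): buffer="hdeoxae" (len 7), cursors c1@1 c2@1 c4@2 c3@4, authorship .......
After op 4 (insert('r')): buffer="hrrdreorxae" (len 11), cursors c1@3 c2@3 c4@5 c3@8, authorship .12.4..3...
After op 5 (delete): buffer="hdeoxae" (len 7), cursors c1@1 c2@1 c4@2 c3@4, authorship .......
After op 6 (move_left): buffer="hdeoxae" (len 7), cursors c1@0 c2@0 c4@1 c3@3, authorship .......
After op 7 (move_right): buffer="hdeoxae" (len 7), cursors c1@1 c2@1 c4@2 c3@4, authorship .......
After op 8 (insert('z')): buffer="hzzdzeozxae" (len 11), cursors c1@3 c2@3 c4@5 c3@8, authorship .12.4..3...
Authorship (.=original, N=cursor N): . 1 2 . 4 . . 3 . . .
Index 0: author = original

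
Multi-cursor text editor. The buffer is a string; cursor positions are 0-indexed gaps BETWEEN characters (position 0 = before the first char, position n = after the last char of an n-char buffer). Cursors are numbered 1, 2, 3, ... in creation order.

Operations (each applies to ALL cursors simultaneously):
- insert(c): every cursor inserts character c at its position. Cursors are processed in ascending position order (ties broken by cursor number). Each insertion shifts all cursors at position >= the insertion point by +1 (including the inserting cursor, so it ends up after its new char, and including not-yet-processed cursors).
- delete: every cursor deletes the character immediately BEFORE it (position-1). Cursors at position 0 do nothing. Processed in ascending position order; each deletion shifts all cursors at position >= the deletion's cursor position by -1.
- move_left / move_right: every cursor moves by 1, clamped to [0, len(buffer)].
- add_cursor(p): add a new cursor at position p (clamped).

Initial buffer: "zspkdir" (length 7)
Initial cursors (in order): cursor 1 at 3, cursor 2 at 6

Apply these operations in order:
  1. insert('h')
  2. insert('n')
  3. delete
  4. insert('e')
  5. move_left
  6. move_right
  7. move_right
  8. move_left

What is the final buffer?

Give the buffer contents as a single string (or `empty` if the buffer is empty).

Answer: zsphekdiher

Derivation:
After op 1 (insert('h')): buffer="zsphkdihr" (len 9), cursors c1@4 c2@8, authorship ...1...2.
After op 2 (insert('n')): buffer="zsphnkdihnr" (len 11), cursors c1@5 c2@10, authorship ...11...22.
After op 3 (delete): buffer="zsphkdihr" (len 9), cursors c1@4 c2@8, authorship ...1...2.
After op 4 (insert('e')): buffer="zsphekdiher" (len 11), cursors c1@5 c2@10, authorship ...11...22.
After op 5 (move_left): buffer="zsphekdiher" (len 11), cursors c1@4 c2@9, authorship ...11...22.
After op 6 (move_right): buffer="zsphekdiher" (len 11), cursors c1@5 c2@10, authorship ...11...22.
After op 7 (move_right): buffer="zsphekdiher" (len 11), cursors c1@6 c2@11, authorship ...11...22.
After op 8 (move_left): buffer="zsphekdiher" (len 11), cursors c1@5 c2@10, authorship ...11...22.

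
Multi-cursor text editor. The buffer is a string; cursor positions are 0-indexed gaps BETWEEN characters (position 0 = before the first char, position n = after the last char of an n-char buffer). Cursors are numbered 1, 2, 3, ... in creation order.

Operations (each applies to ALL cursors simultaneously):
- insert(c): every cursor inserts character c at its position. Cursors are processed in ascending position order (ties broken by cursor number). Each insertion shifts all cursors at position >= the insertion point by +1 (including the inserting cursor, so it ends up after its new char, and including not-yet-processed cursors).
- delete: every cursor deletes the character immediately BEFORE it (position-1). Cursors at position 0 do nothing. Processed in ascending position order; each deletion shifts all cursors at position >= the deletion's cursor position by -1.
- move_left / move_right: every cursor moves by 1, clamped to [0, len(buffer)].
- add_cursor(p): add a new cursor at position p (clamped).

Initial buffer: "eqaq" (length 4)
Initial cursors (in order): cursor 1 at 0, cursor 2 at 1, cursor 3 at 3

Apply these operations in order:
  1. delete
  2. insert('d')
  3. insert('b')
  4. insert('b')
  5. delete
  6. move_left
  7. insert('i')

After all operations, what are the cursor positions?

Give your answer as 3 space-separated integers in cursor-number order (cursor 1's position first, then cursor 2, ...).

After op 1 (delete): buffer="qq" (len 2), cursors c1@0 c2@0 c3@1, authorship ..
After op 2 (insert('d')): buffer="ddqdq" (len 5), cursors c1@2 c2@2 c3@4, authorship 12.3.
After op 3 (insert('b')): buffer="ddbbqdbq" (len 8), cursors c1@4 c2@4 c3@7, authorship 1212.33.
After op 4 (insert('b')): buffer="ddbbbbqdbbq" (len 11), cursors c1@6 c2@6 c3@10, authorship 121212.333.
After op 5 (delete): buffer="ddbbqdbq" (len 8), cursors c1@4 c2@4 c3@7, authorship 1212.33.
After op 6 (move_left): buffer="ddbbqdbq" (len 8), cursors c1@3 c2@3 c3@6, authorship 1212.33.
After op 7 (insert('i')): buffer="ddbiibqdibq" (len 11), cursors c1@5 c2@5 c3@9, authorship 121122.333.

Answer: 5 5 9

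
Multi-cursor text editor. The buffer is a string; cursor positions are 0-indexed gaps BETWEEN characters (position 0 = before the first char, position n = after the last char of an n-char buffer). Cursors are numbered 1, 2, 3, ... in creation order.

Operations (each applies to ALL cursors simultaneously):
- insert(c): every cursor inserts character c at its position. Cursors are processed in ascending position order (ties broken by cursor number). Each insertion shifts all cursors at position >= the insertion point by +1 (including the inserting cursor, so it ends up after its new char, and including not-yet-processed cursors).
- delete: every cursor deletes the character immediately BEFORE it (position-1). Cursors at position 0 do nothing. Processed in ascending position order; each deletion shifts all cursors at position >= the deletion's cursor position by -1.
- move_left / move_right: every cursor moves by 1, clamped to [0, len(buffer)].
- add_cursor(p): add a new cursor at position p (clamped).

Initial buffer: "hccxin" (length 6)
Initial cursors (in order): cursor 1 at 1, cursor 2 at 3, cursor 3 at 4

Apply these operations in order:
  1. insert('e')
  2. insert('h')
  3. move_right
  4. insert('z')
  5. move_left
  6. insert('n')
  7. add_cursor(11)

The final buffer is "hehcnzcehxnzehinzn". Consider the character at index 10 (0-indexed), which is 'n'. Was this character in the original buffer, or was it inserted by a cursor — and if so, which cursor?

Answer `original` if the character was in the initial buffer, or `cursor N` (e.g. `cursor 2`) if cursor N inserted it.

After op 1 (insert('e')): buffer="heccexein" (len 9), cursors c1@2 c2@5 c3@7, authorship .1..2.3..
After op 2 (insert('h')): buffer="hehccehxehin" (len 12), cursors c1@3 c2@7 c3@10, authorship .11..22.33..
After op 3 (move_right): buffer="hehccehxehin" (len 12), cursors c1@4 c2@8 c3@11, authorship .11..22.33..
After op 4 (insert('z')): buffer="hehczcehxzehizn" (len 15), cursors c1@5 c2@10 c3@14, authorship .11.1.22.233.3.
After op 5 (move_left): buffer="hehczcehxzehizn" (len 15), cursors c1@4 c2@9 c3@13, authorship .11.1.22.233.3.
After op 6 (insert('n')): buffer="hehcnzcehxnzehinzn" (len 18), cursors c1@5 c2@11 c3@16, authorship .11.11.22.2233.33.
After op 7 (add_cursor(11)): buffer="hehcnzcehxnzehinzn" (len 18), cursors c1@5 c2@11 c4@11 c3@16, authorship .11.11.22.2233.33.
Authorship (.=original, N=cursor N): . 1 1 . 1 1 . 2 2 . 2 2 3 3 . 3 3 .
Index 10: author = 2

Answer: cursor 2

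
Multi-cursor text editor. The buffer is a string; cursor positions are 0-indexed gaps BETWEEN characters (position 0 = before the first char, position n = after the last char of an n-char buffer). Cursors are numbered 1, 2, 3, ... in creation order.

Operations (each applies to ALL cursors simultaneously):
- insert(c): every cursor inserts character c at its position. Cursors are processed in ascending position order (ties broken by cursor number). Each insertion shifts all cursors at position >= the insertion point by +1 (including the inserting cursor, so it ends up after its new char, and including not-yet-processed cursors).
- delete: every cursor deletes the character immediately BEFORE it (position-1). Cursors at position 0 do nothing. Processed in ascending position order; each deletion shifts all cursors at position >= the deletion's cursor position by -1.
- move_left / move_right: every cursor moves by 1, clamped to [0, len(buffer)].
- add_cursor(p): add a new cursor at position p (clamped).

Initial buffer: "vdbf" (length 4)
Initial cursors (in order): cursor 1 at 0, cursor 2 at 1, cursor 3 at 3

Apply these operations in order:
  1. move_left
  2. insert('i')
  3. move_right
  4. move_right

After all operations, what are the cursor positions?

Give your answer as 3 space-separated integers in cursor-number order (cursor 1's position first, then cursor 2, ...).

After op 1 (move_left): buffer="vdbf" (len 4), cursors c1@0 c2@0 c3@2, authorship ....
After op 2 (insert('i')): buffer="iivdibf" (len 7), cursors c1@2 c2@2 c3@5, authorship 12..3..
After op 3 (move_right): buffer="iivdibf" (len 7), cursors c1@3 c2@3 c3@6, authorship 12..3..
After op 4 (move_right): buffer="iivdibf" (len 7), cursors c1@4 c2@4 c3@7, authorship 12..3..

Answer: 4 4 7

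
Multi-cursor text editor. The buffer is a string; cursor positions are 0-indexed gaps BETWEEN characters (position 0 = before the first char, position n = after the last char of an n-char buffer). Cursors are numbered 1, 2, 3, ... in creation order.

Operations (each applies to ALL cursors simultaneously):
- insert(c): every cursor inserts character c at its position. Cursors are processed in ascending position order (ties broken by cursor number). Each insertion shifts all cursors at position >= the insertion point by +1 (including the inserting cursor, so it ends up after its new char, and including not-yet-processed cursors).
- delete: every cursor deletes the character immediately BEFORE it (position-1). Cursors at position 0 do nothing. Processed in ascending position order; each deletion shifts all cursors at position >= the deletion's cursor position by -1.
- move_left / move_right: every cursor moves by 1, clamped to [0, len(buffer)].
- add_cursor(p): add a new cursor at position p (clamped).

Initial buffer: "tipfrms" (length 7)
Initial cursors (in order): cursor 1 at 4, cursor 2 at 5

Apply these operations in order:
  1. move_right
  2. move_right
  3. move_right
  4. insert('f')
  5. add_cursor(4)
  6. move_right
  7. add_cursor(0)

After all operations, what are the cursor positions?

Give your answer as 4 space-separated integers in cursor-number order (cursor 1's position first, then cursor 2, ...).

After op 1 (move_right): buffer="tipfrms" (len 7), cursors c1@5 c2@6, authorship .......
After op 2 (move_right): buffer="tipfrms" (len 7), cursors c1@6 c2@7, authorship .......
After op 3 (move_right): buffer="tipfrms" (len 7), cursors c1@7 c2@7, authorship .......
After op 4 (insert('f')): buffer="tipfrmsff" (len 9), cursors c1@9 c2@9, authorship .......12
After op 5 (add_cursor(4)): buffer="tipfrmsff" (len 9), cursors c3@4 c1@9 c2@9, authorship .......12
After op 6 (move_right): buffer="tipfrmsff" (len 9), cursors c3@5 c1@9 c2@9, authorship .......12
After op 7 (add_cursor(0)): buffer="tipfrmsff" (len 9), cursors c4@0 c3@5 c1@9 c2@9, authorship .......12

Answer: 9 9 5 0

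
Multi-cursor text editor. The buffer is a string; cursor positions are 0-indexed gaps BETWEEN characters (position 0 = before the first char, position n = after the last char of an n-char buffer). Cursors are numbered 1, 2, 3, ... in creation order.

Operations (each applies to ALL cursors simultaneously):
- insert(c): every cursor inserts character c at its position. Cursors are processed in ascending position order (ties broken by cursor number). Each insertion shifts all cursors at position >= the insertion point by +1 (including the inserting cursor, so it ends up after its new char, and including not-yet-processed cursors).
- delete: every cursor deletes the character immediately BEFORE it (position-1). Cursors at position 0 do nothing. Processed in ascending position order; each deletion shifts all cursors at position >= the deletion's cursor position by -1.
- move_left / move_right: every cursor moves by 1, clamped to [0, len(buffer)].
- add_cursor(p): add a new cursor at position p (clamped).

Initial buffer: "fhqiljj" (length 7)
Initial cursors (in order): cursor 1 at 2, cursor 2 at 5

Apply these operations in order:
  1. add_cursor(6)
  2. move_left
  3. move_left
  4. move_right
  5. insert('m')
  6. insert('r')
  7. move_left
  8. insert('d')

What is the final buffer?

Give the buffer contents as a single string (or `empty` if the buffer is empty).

After op 1 (add_cursor(6)): buffer="fhqiljj" (len 7), cursors c1@2 c2@5 c3@6, authorship .......
After op 2 (move_left): buffer="fhqiljj" (len 7), cursors c1@1 c2@4 c3@5, authorship .......
After op 3 (move_left): buffer="fhqiljj" (len 7), cursors c1@0 c2@3 c3@4, authorship .......
After op 4 (move_right): buffer="fhqiljj" (len 7), cursors c1@1 c2@4 c3@5, authorship .......
After op 5 (insert('m')): buffer="fmhqimlmjj" (len 10), cursors c1@2 c2@6 c3@8, authorship .1...2.3..
After op 6 (insert('r')): buffer="fmrhqimrlmrjj" (len 13), cursors c1@3 c2@8 c3@11, authorship .11...22.33..
After op 7 (move_left): buffer="fmrhqimrlmrjj" (len 13), cursors c1@2 c2@7 c3@10, authorship .11...22.33..
After op 8 (insert('d')): buffer="fmdrhqimdrlmdrjj" (len 16), cursors c1@3 c2@9 c3@13, authorship .111...222.333..

Answer: fmdrhqimdrlmdrjj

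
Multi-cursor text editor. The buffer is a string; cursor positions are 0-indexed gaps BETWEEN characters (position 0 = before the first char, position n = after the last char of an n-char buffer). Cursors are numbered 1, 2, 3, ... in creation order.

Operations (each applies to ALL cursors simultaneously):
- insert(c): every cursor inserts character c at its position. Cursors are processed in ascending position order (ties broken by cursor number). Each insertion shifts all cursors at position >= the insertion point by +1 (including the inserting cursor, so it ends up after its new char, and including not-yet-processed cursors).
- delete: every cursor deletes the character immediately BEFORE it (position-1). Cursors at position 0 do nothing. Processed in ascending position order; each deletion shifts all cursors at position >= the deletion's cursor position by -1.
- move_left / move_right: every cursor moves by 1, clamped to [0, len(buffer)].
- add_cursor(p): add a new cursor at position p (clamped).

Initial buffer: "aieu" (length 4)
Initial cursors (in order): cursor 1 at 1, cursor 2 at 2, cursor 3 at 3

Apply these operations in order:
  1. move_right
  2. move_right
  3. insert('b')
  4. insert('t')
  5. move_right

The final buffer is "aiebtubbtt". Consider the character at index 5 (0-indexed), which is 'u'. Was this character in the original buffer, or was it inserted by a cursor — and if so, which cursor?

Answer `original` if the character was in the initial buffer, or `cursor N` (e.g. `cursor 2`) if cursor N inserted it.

Answer: original

Derivation:
After op 1 (move_right): buffer="aieu" (len 4), cursors c1@2 c2@3 c3@4, authorship ....
After op 2 (move_right): buffer="aieu" (len 4), cursors c1@3 c2@4 c3@4, authorship ....
After op 3 (insert('b')): buffer="aiebubb" (len 7), cursors c1@4 c2@7 c3@7, authorship ...1.23
After op 4 (insert('t')): buffer="aiebtubbtt" (len 10), cursors c1@5 c2@10 c3@10, authorship ...11.2323
After op 5 (move_right): buffer="aiebtubbtt" (len 10), cursors c1@6 c2@10 c3@10, authorship ...11.2323
Authorship (.=original, N=cursor N): . . . 1 1 . 2 3 2 3
Index 5: author = original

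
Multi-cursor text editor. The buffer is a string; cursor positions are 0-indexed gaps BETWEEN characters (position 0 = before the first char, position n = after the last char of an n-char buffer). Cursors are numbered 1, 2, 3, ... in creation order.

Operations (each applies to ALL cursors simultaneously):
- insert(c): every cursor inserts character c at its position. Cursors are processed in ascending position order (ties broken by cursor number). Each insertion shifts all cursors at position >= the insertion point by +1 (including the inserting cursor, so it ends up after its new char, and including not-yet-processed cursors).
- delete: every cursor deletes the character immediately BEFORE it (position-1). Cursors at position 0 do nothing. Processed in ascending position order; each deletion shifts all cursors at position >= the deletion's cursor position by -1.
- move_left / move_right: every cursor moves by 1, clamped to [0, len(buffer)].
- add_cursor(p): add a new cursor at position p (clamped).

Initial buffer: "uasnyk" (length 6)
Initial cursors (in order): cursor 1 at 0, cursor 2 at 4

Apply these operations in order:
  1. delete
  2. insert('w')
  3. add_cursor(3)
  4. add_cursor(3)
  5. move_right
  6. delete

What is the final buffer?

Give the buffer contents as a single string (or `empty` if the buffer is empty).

After op 1 (delete): buffer="uasyk" (len 5), cursors c1@0 c2@3, authorship .....
After op 2 (insert('w')): buffer="wuaswyk" (len 7), cursors c1@1 c2@5, authorship 1...2..
After op 3 (add_cursor(3)): buffer="wuaswyk" (len 7), cursors c1@1 c3@3 c2@5, authorship 1...2..
After op 4 (add_cursor(3)): buffer="wuaswyk" (len 7), cursors c1@1 c3@3 c4@3 c2@5, authorship 1...2..
After op 5 (move_right): buffer="wuaswyk" (len 7), cursors c1@2 c3@4 c4@4 c2@6, authorship 1...2..
After op 6 (delete): buffer="wwk" (len 3), cursors c1@1 c3@1 c4@1 c2@2, authorship 12.

Answer: wwk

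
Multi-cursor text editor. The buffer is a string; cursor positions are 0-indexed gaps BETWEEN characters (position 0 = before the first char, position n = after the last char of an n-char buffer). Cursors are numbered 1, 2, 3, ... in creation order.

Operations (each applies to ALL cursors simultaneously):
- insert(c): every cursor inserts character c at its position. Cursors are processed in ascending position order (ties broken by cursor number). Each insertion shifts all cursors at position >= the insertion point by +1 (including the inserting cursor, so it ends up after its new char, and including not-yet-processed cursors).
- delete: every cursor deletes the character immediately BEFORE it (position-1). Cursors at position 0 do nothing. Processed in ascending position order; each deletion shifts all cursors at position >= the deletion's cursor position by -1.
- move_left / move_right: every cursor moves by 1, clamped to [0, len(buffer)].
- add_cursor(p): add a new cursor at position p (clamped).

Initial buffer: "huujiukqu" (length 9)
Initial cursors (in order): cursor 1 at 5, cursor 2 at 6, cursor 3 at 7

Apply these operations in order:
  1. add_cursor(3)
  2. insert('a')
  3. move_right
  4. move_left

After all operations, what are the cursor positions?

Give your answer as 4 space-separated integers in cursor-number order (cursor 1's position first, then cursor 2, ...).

Answer: 7 9 11 4

Derivation:
After op 1 (add_cursor(3)): buffer="huujiukqu" (len 9), cursors c4@3 c1@5 c2@6 c3@7, authorship .........
After op 2 (insert('a')): buffer="huuajiauakaqu" (len 13), cursors c4@4 c1@7 c2@9 c3@11, authorship ...4..1.2.3..
After op 3 (move_right): buffer="huuajiauakaqu" (len 13), cursors c4@5 c1@8 c2@10 c3@12, authorship ...4..1.2.3..
After op 4 (move_left): buffer="huuajiauakaqu" (len 13), cursors c4@4 c1@7 c2@9 c3@11, authorship ...4..1.2.3..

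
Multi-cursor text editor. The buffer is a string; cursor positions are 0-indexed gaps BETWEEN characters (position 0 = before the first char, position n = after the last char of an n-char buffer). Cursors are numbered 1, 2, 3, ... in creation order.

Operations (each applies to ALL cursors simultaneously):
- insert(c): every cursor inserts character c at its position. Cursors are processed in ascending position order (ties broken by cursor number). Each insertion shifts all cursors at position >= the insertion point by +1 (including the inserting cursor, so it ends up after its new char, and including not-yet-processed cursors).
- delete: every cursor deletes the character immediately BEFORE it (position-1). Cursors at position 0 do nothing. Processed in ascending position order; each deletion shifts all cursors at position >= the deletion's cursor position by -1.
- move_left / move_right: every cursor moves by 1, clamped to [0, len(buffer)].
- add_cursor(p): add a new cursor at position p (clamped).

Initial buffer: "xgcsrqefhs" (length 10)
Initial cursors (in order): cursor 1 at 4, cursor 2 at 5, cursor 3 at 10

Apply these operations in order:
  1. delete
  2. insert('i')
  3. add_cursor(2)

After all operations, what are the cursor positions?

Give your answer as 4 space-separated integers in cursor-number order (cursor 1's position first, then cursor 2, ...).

Answer: 5 5 10 2

Derivation:
After op 1 (delete): buffer="xgcqefh" (len 7), cursors c1@3 c2@3 c3@7, authorship .......
After op 2 (insert('i')): buffer="xgciiqefhi" (len 10), cursors c1@5 c2@5 c3@10, authorship ...12....3
After op 3 (add_cursor(2)): buffer="xgciiqefhi" (len 10), cursors c4@2 c1@5 c2@5 c3@10, authorship ...12....3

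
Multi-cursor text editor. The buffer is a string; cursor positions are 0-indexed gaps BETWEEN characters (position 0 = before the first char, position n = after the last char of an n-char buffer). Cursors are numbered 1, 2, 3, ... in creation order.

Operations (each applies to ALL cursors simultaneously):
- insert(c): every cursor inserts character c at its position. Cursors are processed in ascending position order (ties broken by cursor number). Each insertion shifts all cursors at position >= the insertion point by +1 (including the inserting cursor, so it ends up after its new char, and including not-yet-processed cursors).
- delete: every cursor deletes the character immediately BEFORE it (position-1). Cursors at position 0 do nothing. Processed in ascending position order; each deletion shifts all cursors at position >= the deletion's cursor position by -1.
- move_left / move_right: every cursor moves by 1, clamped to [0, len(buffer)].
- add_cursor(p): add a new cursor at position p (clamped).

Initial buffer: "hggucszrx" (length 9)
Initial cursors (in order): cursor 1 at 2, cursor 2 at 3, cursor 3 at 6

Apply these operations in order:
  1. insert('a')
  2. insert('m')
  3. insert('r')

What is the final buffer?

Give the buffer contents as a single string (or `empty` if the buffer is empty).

After op 1 (insert('a')): buffer="hgagaucsazrx" (len 12), cursors c1@3 c2@5 c3@9, authorship ..1.2...3...
After op 2 (insert('m')): buffer="hgamgamucsamzrx" (len 15), cursors c1@4 c2@7 c3@12, authorship ..11.22...33...
After op 3 (insert('r')): buffer="hgamrgamrucsamrzrx" (len 18), cursors c1@5 c2@9 c3@15, authorship ..111.222...333...

Answer: hgamrgamrucsamrzrx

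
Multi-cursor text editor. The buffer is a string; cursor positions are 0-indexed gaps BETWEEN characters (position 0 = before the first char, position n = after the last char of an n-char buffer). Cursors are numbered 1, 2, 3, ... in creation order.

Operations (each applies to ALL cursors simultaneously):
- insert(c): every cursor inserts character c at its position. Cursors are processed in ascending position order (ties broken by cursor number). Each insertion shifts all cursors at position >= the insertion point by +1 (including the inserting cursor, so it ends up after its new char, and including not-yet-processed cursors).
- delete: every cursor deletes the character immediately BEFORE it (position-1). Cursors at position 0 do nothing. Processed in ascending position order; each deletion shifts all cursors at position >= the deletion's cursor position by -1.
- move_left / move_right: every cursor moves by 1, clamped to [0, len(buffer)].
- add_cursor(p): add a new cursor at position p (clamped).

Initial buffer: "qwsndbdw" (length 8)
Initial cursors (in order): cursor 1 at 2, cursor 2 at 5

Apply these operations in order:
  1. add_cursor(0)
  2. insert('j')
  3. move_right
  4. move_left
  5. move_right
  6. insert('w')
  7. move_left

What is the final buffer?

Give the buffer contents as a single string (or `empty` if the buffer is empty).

After op 1 (add_cursor(0)): buffer="qwsndbdw" (len 8), cursors c3@0 c1@2 c2@5, authorship ........
After op 2 (insert('j')): buffer="jqwjsndjbdw" (len 11), cursors c3@1 c1@4 c2@8, authorship 3..1...2...
After op 3 (move_right): buffer="jqwjsndjbdw" (len 11), cursors c3@2 c1@5 c2@9, authorship 3..1...2...
After op 4 (move_left): buffer="jqwjsndjbdw" (len 11), cursors c3@1 c1@4 c2@8, authorship 3..1...2...
After op 5 (move_right): buffer="jqwjsndjbdw" (len 11), cursors c3@2 c1@5 c2@9, authorship 3..1...2...
After op 6 (insert('w')): buffer="jqwwjswndjbwdw" (len 14), cursors c3@3 c1@7 c2@12, authorship 3.3.1.1..2.2..
After op 7 (move_left): buffer="jqwwjswndjbwdw" (len 14), cursors c3@2 c1@6 c2@11, authorship 3.3.1.1..2.2..

Answer: jqwwjswndjbwdw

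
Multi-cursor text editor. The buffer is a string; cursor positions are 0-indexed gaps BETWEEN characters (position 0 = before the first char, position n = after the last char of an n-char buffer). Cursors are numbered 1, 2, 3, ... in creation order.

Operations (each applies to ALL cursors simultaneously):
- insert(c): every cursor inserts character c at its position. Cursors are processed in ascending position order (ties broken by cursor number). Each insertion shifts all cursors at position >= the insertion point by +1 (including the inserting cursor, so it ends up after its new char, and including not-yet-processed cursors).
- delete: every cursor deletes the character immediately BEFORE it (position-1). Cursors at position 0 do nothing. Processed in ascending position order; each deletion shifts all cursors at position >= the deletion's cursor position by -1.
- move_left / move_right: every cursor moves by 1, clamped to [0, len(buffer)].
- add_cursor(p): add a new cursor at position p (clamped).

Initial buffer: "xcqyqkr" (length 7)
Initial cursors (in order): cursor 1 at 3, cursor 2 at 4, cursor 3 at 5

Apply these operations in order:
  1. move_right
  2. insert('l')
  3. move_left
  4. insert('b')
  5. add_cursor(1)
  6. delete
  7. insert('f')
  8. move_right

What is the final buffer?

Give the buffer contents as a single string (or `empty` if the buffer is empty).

After op 1 (move_right): buffer="xcqyqkr" (len 7), cursors c1@4 c2@5 c3@6, authorship .......
After op 2 (insert('l')): buffer="xcqylqlklr" (len 10), cursors c1@5 c2@7 c3@9, authorship ....1.2.3.
After op 3 (move_left): buffer="xcqylqlklr" (len 10), cursors c1@4 c2@6 c3@8, authorship ....1.2.3.
After op 4 (insert('b')): buffer="xcqyblqblkblr" (len 13), cursors c1@5 c2@8 c3@11, authorship ....11.22.33.
After op 5 (add_cursor(1)): buffer="xcqyblqblkblr" (len 13), cursors c4@1 c1@5 c2@8 c3@11, authorship ....11.22.33.
After op 6 (delete): buffer="cqylqlklr" (len 9), cursors c4@0 c1@3 c2@5 c3@7, authorship ...1.2.3.
After op 7 (insert('f')): buffer="fcqyflqflkflr" (len 13), cursors c4@1 c1@5 c2@8 c3@11, authorship 4...11.22.33.
After op 8 (move_right): buffer="fcqyflqflkflr" (len 13), cursors c4@2 c1@6 c2@9 c3@12, authorship 4...11.22.33.

Answer: fcqyflqflkflr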